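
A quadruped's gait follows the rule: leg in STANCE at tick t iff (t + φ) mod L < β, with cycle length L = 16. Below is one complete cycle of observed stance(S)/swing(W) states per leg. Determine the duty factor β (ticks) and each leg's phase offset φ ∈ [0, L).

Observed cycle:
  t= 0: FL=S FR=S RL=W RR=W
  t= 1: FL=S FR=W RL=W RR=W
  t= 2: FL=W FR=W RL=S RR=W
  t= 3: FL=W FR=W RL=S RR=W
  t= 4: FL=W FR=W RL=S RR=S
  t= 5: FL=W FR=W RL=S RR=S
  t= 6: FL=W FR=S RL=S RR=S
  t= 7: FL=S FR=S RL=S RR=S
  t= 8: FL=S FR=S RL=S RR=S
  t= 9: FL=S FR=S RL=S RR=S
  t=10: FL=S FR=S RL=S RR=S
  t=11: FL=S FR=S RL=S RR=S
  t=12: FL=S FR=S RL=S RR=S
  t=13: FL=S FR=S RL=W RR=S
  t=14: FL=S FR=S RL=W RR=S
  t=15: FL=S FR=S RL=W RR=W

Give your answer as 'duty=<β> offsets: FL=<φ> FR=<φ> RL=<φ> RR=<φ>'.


duty=11 offsets: FL=9 FR=10 RL=14 RR=12

duty β = stance ticks per leg = 11
FL: stance ticks = 11; W→S at t=7 → φ=9
FR: stance ticks = 11; W→S at t=6 → φ=10
RL: stance ticks = 11; W→S at t=2 → φ=14
RR: stance ticks = 11; W→S at t=4 → φ=12


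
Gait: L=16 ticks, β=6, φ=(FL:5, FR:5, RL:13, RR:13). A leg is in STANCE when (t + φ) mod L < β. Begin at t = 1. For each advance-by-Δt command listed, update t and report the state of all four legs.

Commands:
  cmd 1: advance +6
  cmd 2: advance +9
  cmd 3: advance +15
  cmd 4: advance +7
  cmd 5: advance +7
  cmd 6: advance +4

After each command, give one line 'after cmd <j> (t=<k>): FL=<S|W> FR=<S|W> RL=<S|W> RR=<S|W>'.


after cmd 1 (t=7): FL=W FR=W RL=S RR=S
after cmd 2 (t=16): FL=S FR=S RL=W RR=W
after cmd 3 (t=31): FL=S FR=S RL=W RR=W
after cmd 4 (t=38): FL=W FR=W RL=S RR=S
after cmd 5 (t=45): FL=S FR=S RL=W RR=W
after cmd 6 (t=49): FL=W FR=W RL=W RR=W

start t=1: FL=W FR=W RL=W RR=W
cmd 1: advance +6 → t=7, phase=(12,12,4,4) → FL=W FR=W RL=S RR=S
cmd 2: advance +9 → t=16, phase=(5,5,13,13) → FL=S FR=S RL=W RR=W
cmd 3: advance +15 → t=31, phase=(4,4,12,12) → FL=S FR=S RL=W RR=W
cmd 4: advance +7 → t=38, phase=(11,11,3,3) → FL=W FR=W RL=S RR=S
cmd 5: advance +7 → t=45, phase=(2,2,10,10) → FL=S FR=S RL=W RR=W
cmd 6: advance +4 → t=49, phase=(6,6,14,14) → FL=W FR=W RL=W RR=W


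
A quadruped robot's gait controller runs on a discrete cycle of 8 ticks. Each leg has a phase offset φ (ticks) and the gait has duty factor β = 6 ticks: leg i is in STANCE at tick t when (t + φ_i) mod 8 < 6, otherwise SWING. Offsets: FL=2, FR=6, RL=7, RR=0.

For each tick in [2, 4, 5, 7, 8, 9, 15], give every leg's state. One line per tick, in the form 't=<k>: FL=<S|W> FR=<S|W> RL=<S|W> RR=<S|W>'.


t=2: FL=S FR=S RL=S RR=S
t=4: FL=W FR=S RL=S RR=S
t=5: FL=W FR=S RL=S RR=S
t=7: FL=S FR=S RL=W RR=W
t=8: FL=S FR=W RL=W RR=S
t=9: FL=S FR=W RL=S RR=S
t=15: FL=S FR=S RL=W RR=W

t=2: phase=(4,0,1,2) vs β=6 → FL=S FR=S RL=S RR=S
t=4: phase=(6,2,3,4) vs β=6 → FL=W FR=S RL=S RR=S
t=5: phase=(7,3,4,5) vs β=6 → FL=W FR=S RL=S RR=S
t=7: phase=(1,5,6,7) vs β=6 → FL=S FR=S RL=W RR=W
t=8: phase=(2,6,7,0) vs β=6 → FL=S FR=W RL=W RR=S
t=9: phase=(3,7,0,1) vs β=6 → FL=S FR=W RL=S RR=S
t=15: phase=(1,5,6,7) vs β=6 → FL=S FR=S RL=W RR=W


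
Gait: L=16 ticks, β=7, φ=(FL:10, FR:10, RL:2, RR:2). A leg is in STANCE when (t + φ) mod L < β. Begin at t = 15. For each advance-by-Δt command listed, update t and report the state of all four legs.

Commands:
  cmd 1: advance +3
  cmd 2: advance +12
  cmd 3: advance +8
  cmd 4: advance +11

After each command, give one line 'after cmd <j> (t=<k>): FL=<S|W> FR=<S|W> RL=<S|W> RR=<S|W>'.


start t=15: FL=W FR=W RL=S RR=S
cmd 1: advance +3 → t=18, phase=(12,12,4,4) → FL=W FR=W RL=S RR=S
cmd 2: advance +12 → t=30, phase=(8,8,0,0) → FL=W FR=W RL=S RR=S
cmd 3: advance +8 → t=38, phase=(0,0,8,8) → FL=S FR=S RL=W RR=W
cmd 4: advance +11 → t=49, phase=(11,11,3,3) → FL=W FR=W RL=S RR=S

after cmd 1 (t=18): FL=W FR=W RL=S RR=S
after cmd 2 (t=30): FL=W FR=W RL=S RR=S
after cmd 3 (t=38): FL=S FR=S RL=W RR=W
after cmd 4 (t=49): FL=W FR=W RL=S RR=S


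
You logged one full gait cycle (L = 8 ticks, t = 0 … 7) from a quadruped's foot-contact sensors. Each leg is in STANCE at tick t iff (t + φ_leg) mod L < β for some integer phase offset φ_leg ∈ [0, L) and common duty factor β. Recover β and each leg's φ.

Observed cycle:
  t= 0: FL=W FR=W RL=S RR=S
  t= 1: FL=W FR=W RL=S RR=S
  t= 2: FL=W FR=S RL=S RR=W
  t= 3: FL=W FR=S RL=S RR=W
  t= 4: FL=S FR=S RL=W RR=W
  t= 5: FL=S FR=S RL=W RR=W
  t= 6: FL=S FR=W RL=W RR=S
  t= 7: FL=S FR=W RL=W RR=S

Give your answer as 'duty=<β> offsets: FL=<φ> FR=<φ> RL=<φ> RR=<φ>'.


duty=4 offsets: FL=4 FR=6 RL=0 RR=2

duty β = stance ticks per leg = 4
FL: stance ticks = 4; W→S at t=4 → φ=4
FR: stance ticks = 4; W→S at t=2 → φ=6
RL: stance ticks = 4; W→S at t=0 → φ=0
RR: stance ticks = 4; W→S at t=6 → φ=2


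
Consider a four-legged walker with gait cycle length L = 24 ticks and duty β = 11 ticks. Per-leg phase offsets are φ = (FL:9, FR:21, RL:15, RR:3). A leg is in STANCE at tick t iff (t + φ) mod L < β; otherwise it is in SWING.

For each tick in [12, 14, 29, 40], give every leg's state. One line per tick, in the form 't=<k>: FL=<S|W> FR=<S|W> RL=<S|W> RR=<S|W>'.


t=12: FL=W FR=S RL=S RR=W
t=14: FL=W FR=W RL=S RR=W
t=29: FL=W FR=S RL=W RR=S
t=40: FL=S FR=W RL=S RR=W

t=12: phase=(21,9,3,15) vs β=11 → FL=W FR=S RL=S RR=W
t=14: phase=(23,11,5,17) vs β=11 → FL=W FR=W RL=S RR=W
t=29: phase=(14,2,20,8) vs β=11 → FL=W FR=S RL=W RR=S
t=40: phase=(1,13,7,19) vs β=11 → FL=S FR=W RL=S RR=W


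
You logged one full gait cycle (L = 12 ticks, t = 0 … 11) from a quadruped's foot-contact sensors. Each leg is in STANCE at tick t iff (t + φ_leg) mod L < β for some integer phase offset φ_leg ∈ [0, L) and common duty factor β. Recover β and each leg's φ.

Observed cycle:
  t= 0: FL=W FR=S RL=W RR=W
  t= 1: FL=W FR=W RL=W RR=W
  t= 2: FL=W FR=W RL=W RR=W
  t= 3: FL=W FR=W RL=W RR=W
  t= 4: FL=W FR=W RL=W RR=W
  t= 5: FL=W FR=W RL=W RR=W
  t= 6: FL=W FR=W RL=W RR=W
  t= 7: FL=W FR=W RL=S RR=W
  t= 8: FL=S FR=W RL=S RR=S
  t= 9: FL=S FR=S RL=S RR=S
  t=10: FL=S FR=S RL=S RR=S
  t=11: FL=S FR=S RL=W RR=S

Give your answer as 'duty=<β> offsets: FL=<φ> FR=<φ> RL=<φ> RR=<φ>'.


duty β = stance ticks per leg = 4
FL: stance ticks = 4; W→S at t=8 → φ=4
FR: stance ticks = 4; W→S at t=9 → φ=3
RL: stance ticks = 4; W→S at t=7 → φ=5
RR: stance ticks = 4; W→S at t=8 → φ=4

duty=4 offsets: FL=4 FR=3 RL=5 RR=4


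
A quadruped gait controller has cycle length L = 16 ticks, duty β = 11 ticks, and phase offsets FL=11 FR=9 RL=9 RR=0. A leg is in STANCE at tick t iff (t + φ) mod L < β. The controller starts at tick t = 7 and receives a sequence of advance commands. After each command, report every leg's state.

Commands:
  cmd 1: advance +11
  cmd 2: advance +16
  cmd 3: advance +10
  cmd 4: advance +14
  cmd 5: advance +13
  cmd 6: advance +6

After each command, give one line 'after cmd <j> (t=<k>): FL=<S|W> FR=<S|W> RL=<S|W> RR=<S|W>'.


after cmd 1 (t=18): FL=W FR=W RL=W RR=S
after cmd 2 (t=34): FL=W FR=W RL=W RR=S
after cmd 3 (t=44): FL=S FR=S RL=S RR=W
after cmd 4 (t=58): FL=S FR=S RL=S RR=S
after cmd 5 (t=71): FL=S FR=S RL=S RR=S
after cmd 6 (t=77): FL=S FR=S RL=S RR=W

start t=7: FL=S FR=S RL=S RR=S
cmd 1: advance +11 → t=18, phase=(13,11,11,2) → FL=W FR=W RL=W RR=S
cmd 2: advance +16 → t=34, phase=(13,11,11,2) → FL=W FR=W RL=W RR=S
cmd 3: advance +10 → t=44, phase=(7,5,5,12) → FL=S FR=S RL=S RR=W
cmd 4: advance +14 → t=58, phase=(5,3,3,10) → FL=S FR=S RL=S RR=S
cmd 5: advance +13 → t=71, phase=(2,0,0,7) → FL=S FR=S RL=S RR=S
cmd 6: advance +6 → t=77, phase=(8,6,6,13) → FL=S FR=S RL=S RR=W


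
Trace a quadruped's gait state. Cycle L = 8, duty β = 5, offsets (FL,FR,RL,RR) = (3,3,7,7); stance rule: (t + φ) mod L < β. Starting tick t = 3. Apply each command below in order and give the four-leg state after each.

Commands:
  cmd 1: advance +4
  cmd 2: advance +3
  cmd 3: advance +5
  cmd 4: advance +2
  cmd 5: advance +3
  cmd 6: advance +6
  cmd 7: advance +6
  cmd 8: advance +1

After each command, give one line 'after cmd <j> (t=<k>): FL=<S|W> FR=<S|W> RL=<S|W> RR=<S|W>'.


after cmd 1 (t=7): FL=S FR=S RL=W RR=W
after cmd 2 (t=10): FL=W FR=W RL=S RR=S
after cmd 3 (t=15): FL=S FR=S RL=W RR=W
after cmd 4 (t=17): FL=S FR=S RL=S RR=S
after cmd 5 (t=20): FL=W FR=W RL=S RR=S
after cmd 6 (t=26): FL=W FR=W RL=S RR=S
after cmd 7 (t=32): FL=S FR=S RL=W RR=W
after cmd 8 (t=33): FL=S FR=S RL=S RR=S

start t=3: FL=W FR=W RL=S RR=S
cmd 1: advance +4 → t=7, phase=(2,2,6,6) → FL=S FR=S RL=W RR=W
cmd 2: advance +3 → t=10, phase=(5,5,1,1) → FL=W FR=W RL=S RR=S
cmd 3: advance +5 → t=15, phase=(2,2,6,6) → FL=S FR=S RL=W RR=W
cmd 4: advance +2 → t=17, phase=(4,4,0,0) → FL=S FR=S RL=S RR=S
cmd 5: advance +3 → t=20, phase=(7,7,3,3) → FL=W FR=W RL=S RR=S
cmd 6: advance +6 → t=26, phase=(5,5,1,1) → FL=W FR=W RL=S RR=S
cmd 7: advance +6 → t=32, phase=(3,3,7,7) → FL=S FR=S RL=W RR=W
cmd 8: advance +1 → t=33, phase=(4,4,0,0) → FL=S FR=S RL=S RR=S


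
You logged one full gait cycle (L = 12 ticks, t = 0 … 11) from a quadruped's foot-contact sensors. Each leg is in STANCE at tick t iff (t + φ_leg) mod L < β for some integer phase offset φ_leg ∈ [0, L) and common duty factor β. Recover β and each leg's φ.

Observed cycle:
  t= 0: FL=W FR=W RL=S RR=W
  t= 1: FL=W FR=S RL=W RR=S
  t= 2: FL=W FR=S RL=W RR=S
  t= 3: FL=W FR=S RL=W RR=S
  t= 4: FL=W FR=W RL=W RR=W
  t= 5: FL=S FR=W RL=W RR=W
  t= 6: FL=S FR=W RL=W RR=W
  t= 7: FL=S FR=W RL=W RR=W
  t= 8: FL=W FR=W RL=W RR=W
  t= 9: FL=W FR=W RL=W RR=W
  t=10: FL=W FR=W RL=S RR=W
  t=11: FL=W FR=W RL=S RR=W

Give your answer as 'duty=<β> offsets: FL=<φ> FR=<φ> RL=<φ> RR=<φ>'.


duty=3 offsets: FL=7 FR=11 RL=2 RR=11

duty β = stance ticks per leg = 3
FL: stance ticks = 3; W→S at t=5 → φ=7
FR: stance ticks = 3; W→S at t=1 → φ=11
RL: stance ticks = 3; W→S at t=10 → φ=2
RR: stance ticks = 3; W→S at t=1 → φ=11


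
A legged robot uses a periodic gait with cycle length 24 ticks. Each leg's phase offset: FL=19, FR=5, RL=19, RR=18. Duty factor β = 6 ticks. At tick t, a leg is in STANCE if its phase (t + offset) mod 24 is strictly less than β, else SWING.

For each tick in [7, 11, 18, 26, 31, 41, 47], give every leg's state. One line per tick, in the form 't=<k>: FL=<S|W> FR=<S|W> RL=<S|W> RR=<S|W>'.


t=7: phase=(2,12,2,1) vs β=6 → FL=S FR=W RL=S RR=S
t=11: phase=(6,16,6,5) vs β=6 → FL=W FR=W RL=W RR=S
t=18: phase=(13,23,13,12) vs β=6 → FL=W FR=W RL=W RR=W
t=26: phase=(21,7,21,20) vs β=6 → FL=W FR=W RL=W RR=W
t=31: phase=(2,12,2,1) vs β=6 → FL=S FR=W RL=S RR=S
t=41: phase=(12,22,12,11) vs β=6 → FL=W FR=W RL=W RR=W
t=47: phase=(18,4,18,17) vs β=6 → FL=W FR=S RL=W RR=W

t=7: FL=S FR=W RL=S RR=S
t=11: FL=W FR=W RL=W RR=S
t=18: FL=W FR=W RL=W RR=W
t=26: FL=W FR=W RL=W RR=W
t=31: FL=S FR=W RL=S RR=S
t=41: FL=W FR=W RL=W RR=W
t=47: FL=W FR=S RL=W RR=W


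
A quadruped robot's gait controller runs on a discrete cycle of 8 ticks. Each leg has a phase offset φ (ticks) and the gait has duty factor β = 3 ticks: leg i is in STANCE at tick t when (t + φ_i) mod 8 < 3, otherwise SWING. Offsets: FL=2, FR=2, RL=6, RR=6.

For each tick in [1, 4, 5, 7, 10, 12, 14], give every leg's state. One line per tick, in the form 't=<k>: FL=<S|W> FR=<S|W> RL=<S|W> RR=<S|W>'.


t=1: FL=W FR=W RL=W RR=W
t=4: FL=W FR=W RL=S RR=S
t=5: FL=W FR=W RL=W RR=W
t=7: FL=S FR=S RL=W RR=W
t=10: FL=W FR=W RL=S RR=S
t=12: FL=W FR=W RL=S RR=S
t=14: FL=S FR=S RL=W RR=W

t=1: phase=(3,3,7,7) vs β=3 → FL=W FR=W RL=W RR=W
t=4: phase=(6,6,2,2) vs β=3 → FL=W FR=W RL=S RR=S
t=5: phase=(7,7,3,3) vs β=3 → FL=W FR=W RL=W RR=W
t=7: phase=(1,1,5,5) vs β=3 → FL=S FR=S RL=W RR=W
t=10: phase=(4,4,0,0) vs β=3 → FL=W FR=W RL=S RR=S
t=12: phase=(6,6,2,2) vs β=3 → FL=W FR=W RL=S RR=S
t=14: phase=(0,0,4,4) vs β=3 → FL=S FR=S RL=W RR=W


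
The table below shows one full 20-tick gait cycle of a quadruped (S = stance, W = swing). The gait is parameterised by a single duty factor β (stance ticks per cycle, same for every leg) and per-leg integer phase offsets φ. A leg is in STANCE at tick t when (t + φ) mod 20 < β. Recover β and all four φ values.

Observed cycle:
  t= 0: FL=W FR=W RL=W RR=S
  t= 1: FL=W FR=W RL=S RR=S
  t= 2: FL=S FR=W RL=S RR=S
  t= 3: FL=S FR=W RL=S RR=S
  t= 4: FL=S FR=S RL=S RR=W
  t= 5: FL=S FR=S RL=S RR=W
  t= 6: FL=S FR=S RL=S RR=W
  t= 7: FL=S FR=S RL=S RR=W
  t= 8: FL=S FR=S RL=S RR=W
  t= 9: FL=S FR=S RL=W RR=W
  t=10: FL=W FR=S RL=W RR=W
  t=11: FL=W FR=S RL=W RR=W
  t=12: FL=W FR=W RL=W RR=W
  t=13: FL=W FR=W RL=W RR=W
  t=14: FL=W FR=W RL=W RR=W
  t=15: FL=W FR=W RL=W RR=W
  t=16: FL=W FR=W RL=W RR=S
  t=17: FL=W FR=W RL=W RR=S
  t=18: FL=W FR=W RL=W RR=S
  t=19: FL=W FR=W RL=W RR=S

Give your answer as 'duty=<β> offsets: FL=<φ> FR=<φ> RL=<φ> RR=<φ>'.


duty=8 offsets: FL=18 FR=16 RL=19 RR=4

duty β = stance ticks per leg = 8
FL: stance ticks = 8; W→S at t=2 → φ=18
FR: stance ticks = 8; W→S at t=4 → φ=16
RL: stance ticks = 8; W→S at t=1 → φ=19
RR: stance ticks = 8; W→S at t=16 → φ=4


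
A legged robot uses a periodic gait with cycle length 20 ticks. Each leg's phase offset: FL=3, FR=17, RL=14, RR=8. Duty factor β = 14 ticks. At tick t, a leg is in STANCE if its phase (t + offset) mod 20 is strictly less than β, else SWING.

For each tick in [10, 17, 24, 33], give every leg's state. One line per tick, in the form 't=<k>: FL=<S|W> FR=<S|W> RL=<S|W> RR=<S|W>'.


t=10: FL=S FR=S RL=S RR=W
t=17: FL=S FR=W RL=S RR=S
t=24: FL=S FR=S RL=W RR=S
t=33: FL=W FR=S RL=S RR=S

t=10: phase=(13,7,4,18) vs β=14 → FL=S FR=S RL=S RR=W
t=17: phase=(0,14,11,5) vs β=14 → FL=S FR=W RL=S RR=S
t=24: phase=(7,1,18,12) vs β=14 → FL=S FR=S RL=W RR=S
t=33: phase=(16,10,7,1) vs β=14 → FL=W FR=S RL=S RR=S


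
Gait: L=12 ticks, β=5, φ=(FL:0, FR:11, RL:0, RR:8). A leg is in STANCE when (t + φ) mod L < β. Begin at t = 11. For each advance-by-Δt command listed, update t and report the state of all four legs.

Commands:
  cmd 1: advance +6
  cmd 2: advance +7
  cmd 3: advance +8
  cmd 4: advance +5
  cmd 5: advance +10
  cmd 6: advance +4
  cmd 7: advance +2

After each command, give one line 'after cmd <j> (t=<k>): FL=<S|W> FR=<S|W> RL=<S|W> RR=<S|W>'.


start t=11: FL=W FR=W RL=W RR=W
cmd 1: advance +6 → t=17, phase=(5,4,5,1) → FL=W FR=S RL=W RR=S
cmd 2: advance +7 → t=24, phase=(0,11,0,8) → FL=S FR=W RL=S RR=W
cmd 3: advance +8 → t=32, phase=(8,7,8,4) → FL=W FR=W RL=W RR=S
cmd 4: advance +5 → t=37, phase=(1,0,1,9) → FL=S FR=S RL=S RR=W
cmd 5: advance +10 → t=47, phase=(11,10,11,7) → FL=W FR=W RL=W RR=W
cmd 6: advance +4 → t=51, phase=(3,2,3,11) → FL=S FR=S RL=S RR=W
cmd 7: advance +2 → t=53, phase=(5,4,5,1) → FL=W FR=S RL=W RR=S

after cmd 1 (t=17): FL=W FR=S RL=W RR=S
after cmd 2 (t=24): FL=S FR=W RL=S RR=W
after cmd 3 (t=32): FL=W FR=W RL=W RR=S
after cmd 4 (t=37): FL=S FR=S RL=S RR=W
after cmd 5 (t=47): FL=W FR=W RL=W RR=W
after cmd 6 (t=51): FL=S FR=S RL=S RR=W
after cmd 7 (t=53): FL=W FR=S RL=W RR=S


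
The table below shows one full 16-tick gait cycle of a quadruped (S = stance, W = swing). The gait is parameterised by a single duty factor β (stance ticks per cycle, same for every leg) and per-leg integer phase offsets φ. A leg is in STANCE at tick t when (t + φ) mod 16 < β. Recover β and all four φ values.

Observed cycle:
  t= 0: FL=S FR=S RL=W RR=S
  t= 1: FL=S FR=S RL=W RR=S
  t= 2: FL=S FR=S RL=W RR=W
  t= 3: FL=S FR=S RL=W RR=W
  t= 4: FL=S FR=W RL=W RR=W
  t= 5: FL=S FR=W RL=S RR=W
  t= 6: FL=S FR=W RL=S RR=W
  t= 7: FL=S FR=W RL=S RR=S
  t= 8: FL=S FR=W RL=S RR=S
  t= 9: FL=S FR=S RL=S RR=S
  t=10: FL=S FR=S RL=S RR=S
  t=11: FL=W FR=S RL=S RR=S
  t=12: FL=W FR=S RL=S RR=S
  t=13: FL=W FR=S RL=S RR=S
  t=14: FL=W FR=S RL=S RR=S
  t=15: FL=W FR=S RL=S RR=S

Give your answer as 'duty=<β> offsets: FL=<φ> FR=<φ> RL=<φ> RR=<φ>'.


duty β = stance ticks per leg = 11
FL: stance ticks = 11; W→S at t=0 → φ=0
FR: stance ticks = 11; W→S at t=9 → φ=7
RL: stance ticks = 11; W→S at t=5 → φ=11
RR: stance ticks = 11; W→S at t=7 → φ=9

duty=11 offsets: FL=0 FR=7 RL=11 RR=9


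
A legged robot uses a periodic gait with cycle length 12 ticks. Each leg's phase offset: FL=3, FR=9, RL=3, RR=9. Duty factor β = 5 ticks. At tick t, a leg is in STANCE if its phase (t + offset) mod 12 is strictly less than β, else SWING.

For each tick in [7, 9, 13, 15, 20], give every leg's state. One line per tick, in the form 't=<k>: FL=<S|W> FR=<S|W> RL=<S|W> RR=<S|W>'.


t=7: phase=(10,4,10,4) vs β=5 → FL=W FR=S RL=W RR=S
t=9: phase=(0,6,0,6) vs β=5 → FL=S FR=W RL=S RR=W
t=13: phase=(4,10,4,10) vs β=5 → FL=S FR=W RL=S RR=W
t=15: phase=(6,0,6,0) vs β=5 → FL=W FR=S RL=W RR=S
t=20: phase=(11,5,11,5) vs β=5 → FL=W FR=W RL=W RR=W

t=7: FL=W FR=S RL=W RR=S
t=9: FL=S FR=W RL=S RR=W
t=13: FL=S FR=W RL=S RR=W
t=15: FL=W FR=S RL=W RR=S
t=20: FL=W FR=W RL=W RR=W


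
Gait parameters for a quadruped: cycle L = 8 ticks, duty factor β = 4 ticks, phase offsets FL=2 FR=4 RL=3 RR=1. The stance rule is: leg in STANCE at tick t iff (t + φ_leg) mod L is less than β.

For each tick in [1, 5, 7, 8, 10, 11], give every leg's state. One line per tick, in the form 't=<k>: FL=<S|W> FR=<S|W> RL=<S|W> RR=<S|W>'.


t=1: phase=(3,5,4,2) vs β=4 → FL=S FR=W RL=W RR=S
t=5: phase=(7,1,0,6) vs β=4 → FL=W FR=S RL=S RR=W
t=7: phase=(1,3,2,0) vs β=4 → FL=S FR=S RL=S RR=S
t=8: phase=(2,4,3,1) vs β=4 → FL=S FR=W RL=S RR=S
t=10: phase=(4,6,5,3) vs β=4 → FL=W FR=W RL=W RR=S
t=11: phase=(5,7,6,4) vs β=4 → FL=W FR=W RL=W RR=W

t=1: FL=S FR=W RL=W RR=S
t=5: FL=W FR=S RL=S RR=W
t=7: FL=S FR=S RL=S RR=S
t=8: FL=S FR=W RL=S RR=S
t=10: FL=W FR=W RL=W RR=S
t=11: FL=W FR=W RL=W RR=W


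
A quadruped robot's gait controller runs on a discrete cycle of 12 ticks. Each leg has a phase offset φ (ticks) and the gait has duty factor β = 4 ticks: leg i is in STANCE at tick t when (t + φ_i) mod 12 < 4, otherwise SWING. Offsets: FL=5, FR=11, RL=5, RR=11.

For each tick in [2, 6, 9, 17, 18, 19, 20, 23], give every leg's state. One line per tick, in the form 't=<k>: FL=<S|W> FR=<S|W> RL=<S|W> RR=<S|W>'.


t=2: FL=W FR=S RL=W RR=S
t=6: FL=W FR=W RL=W RR=W
t=9: FL=S FR=W RL=S RR=W
t=17: FL=W FR=W RL=W RR=W
t=18: FL=W FR=W RL=W RR=W
t=19: FL=S FR=W RL=S RR=W
t=20: FL=S FR=W RL=S RR=W
t=23: FL=W FR=W RL=W RR=W

t=2: phase=(7,1,7,1) vs β=4 → FL=W FR=S RL=W RR=S
t=6: phase=(11,5,11,5) vs β=4 → FL=W FR=W RL=W RR=W
t=9: phase=(2,8,2,8) vs β=4 → FL=S FR=W RL=S RR=W
t=17: phase=(10,4,10,4) vs β=4 → FL=W FR=W RL=W RR=W
t=18: phase=(11,5,11,5) vs β=4 → FL=W FR=W RL=W RR=W
t=19: phase=(0,6,0,6) vs β=4 → FL=S FR=W RL=S RR=W
t=20: phase=(1,7,1,7) vs β=4 → FL=S FR=W RL=S RR=W
t=23: phase=(4,10,4,10) vs β=4 → FL=W FR=W RL=W RR=W


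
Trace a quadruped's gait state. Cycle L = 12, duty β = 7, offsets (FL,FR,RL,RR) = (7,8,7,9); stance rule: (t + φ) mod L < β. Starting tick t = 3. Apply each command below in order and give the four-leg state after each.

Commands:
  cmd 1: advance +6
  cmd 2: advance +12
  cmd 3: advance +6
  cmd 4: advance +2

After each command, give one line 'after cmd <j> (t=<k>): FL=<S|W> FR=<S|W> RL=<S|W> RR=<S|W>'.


after cmd 1 (t=9): FL=S FR=S RL=S RR=S
after cmd 2 (t=21): FL=S FR=S RL=S RR=S
after cmd 3 (t=27): FL=W FR=W RL=W RR=S
after cmd 4 (t=29): FL=S FR=S RL=S RR=S

start t=3: FL=W FR=W RL=W RR=S
cmd 1: advance +6 → t=9, phase=(4,5,4,6) → FL=S FR=S RL=S RR=S
cmd 2: advance +12 → t=21, phase=(4,5,4,6) → FL=S FR=S RL=S RR=S
cmd 3: advance +6 → t=27, phase=(10,11,10,0) → FL=W FR=W RL=W RR=S
cmd 4: advance +2 → t=29, phase=(0,1,0,2) → FL=S FR=S RL=S RR=S


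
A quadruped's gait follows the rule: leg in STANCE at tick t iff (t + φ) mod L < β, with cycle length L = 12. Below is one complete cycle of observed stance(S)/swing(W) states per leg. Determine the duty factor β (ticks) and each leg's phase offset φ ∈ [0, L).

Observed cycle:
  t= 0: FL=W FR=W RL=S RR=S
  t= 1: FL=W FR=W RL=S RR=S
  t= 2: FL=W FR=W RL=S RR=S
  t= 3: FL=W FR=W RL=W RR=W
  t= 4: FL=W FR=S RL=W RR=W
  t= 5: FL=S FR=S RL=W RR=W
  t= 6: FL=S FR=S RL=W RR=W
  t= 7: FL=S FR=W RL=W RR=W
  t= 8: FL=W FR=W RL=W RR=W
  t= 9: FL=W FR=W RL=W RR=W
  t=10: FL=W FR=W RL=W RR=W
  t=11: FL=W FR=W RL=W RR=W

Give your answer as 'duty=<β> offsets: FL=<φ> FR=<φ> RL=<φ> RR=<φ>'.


duty β = stance ticks per leg = 3
FL: stance ticks = 3; W→S at t=5 → φ=7
FR: stance ticks = 3; W→S at t=4 → φ=8
RL: stance ticks = 3; W→S at t=0 → φ=0
RR: stance ticks = 3; W→S at t=0 → φ=0

duty=3 offsets: FL=7 FR=8 RL=0 RR=0


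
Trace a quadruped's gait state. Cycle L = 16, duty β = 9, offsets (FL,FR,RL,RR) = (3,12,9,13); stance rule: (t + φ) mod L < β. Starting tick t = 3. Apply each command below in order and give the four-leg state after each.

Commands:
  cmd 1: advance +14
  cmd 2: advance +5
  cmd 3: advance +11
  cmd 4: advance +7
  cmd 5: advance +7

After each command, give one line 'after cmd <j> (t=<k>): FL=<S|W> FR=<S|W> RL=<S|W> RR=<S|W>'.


after cmd 1 (t=17): FL=S FR=W RL=W RR=W
after cmd 2 (t=22): FL=W FR=S RL=W RR=S
after cmd 3 (t=33): FL=S FR=W RL=W RR=W
after cmd 4 (t=40): FL=W FR=S RL=S RR=S
after cmd 5 (t=47): FL=S FR=W RL=S RR=W

start t=3: FL=S FR=W RL=W RR=S
cmd 1: advance +14 → t=17, phase=(4,13,10,14) → FL=S FR=W RL=W RR=W
cmd 2: advance +5 → t=22, phase=(9,2,15,3) → FL=W FR=S RL=W RR=S
cmd 3: advance +11 → t=33, phase=(4,13,10,14) → FL=S FR=W RL=W RR=W
cmd 4: advance +7 → t=40, phase=(11,4,1,5) → FL=W FR=S RL=S RR=S
cmd 5: advance +7 → t=47, phase=(2,11,8,12) → FL=S FR=W RL=S RR=W


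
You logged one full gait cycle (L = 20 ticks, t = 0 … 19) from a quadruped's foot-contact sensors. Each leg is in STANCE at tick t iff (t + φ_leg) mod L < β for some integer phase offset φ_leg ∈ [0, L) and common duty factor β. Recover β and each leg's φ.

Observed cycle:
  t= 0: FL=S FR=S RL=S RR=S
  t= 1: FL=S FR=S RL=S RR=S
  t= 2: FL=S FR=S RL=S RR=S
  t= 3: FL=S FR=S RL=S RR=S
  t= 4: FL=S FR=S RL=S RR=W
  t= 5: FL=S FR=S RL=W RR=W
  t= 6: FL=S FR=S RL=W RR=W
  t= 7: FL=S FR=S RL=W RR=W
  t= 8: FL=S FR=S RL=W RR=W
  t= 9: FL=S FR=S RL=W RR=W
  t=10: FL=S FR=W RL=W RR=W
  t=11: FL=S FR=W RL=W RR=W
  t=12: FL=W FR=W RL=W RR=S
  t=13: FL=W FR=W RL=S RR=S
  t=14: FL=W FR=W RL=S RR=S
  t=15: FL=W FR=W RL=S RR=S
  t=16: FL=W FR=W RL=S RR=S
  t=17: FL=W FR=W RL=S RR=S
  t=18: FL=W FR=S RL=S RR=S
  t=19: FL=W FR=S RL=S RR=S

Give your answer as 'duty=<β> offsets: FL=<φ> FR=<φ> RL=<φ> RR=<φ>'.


duty=12 offsets: FL=0 FR=2 RL=7 RR=8

duty β = stance ticks per leg = 12
FL: stance ticks = 12; W→S at t=0 → φ=0
FR: stance ticks = 12; W→S at t=18 → φ=2
RL: stance ticks = 12; W→S at t=13 → φ=7
RR: stance ticks = 12; W→S at t=12 → φ=8


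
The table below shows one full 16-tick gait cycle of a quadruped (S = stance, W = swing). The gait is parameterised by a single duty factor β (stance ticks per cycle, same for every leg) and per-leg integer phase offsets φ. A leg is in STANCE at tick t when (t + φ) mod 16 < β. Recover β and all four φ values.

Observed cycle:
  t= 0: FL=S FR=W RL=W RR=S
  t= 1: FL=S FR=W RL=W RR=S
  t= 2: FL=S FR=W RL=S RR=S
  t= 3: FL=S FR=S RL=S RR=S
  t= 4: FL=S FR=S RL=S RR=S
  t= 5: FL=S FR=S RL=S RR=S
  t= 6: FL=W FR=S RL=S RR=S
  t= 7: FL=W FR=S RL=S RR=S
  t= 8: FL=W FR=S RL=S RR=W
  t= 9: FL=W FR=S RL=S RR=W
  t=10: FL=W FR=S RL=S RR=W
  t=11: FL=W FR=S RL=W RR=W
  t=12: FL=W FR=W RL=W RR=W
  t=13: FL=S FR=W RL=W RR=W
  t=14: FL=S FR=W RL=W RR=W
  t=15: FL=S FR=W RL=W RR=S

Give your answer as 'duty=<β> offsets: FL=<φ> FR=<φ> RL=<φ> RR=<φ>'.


duty β = stance ticks per leg = 9
FL: stance ticks = 9; W→S at t=13 → φ=3
FR: stance ticks = 9; W→S at t=3 → φ=13
RL: stance ticks = 9; W→S at t=2 → φ=14
RR: stance ticks = 9; W→S at t=15 → φ=1

duty=9 offsets: FL=3 FR=13 RL=14 RR=1


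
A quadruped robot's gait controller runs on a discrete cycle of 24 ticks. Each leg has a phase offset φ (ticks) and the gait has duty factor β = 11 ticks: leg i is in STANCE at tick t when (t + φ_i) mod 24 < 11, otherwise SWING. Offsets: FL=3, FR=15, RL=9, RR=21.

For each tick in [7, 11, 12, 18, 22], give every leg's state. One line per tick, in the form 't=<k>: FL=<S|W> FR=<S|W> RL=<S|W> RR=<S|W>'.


t=7: FL=S FR=W RL=W RR=S
t=11: FL=W FR=S RL=W RR=S
t=12: FL=W FR=S RL=W RR=S
t=18: FL=W FR=S RL=S RR=W
t=22: FL=S FR=W RL=S RR=W

t=7: phase=(10,22,16,4) vs β=11 → FL=S FR=W RL=W RR=S
t=11: phase=(14,2,20,8) vs β=11 → FL=W FR=S RL=W RR=S
t=12: phase=(15,3,21,9) vs β=11 → FL=W FR=S RL=W RR=S
t=18: phase=(21,9,3,15) vs β=11 → FL=W FR=S RL=S RR=W
t=22: phase=(1,13,7,19) vs β=11 → FL=S FR=W RL=S RR=W


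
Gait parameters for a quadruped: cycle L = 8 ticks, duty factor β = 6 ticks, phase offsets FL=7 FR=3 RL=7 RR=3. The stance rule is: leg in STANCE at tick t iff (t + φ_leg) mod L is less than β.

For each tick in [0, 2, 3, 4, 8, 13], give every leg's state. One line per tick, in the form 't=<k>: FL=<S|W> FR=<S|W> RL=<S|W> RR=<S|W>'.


t=0: FL=W FR=S RL=W RR=S
t=2: FL=S FR=S RL=S RR=S
t=3: FL=S FR=W RL=S RR=W
t=4: FL=S FR=W RL=S RR=W
t=8: FL=W FR=S RL=W RR=S
t=13: FL=S FR=S RL=S RR=S

t=0: phase=(7,3,7,3) vs β=6 → FL=W FR=S RL=W RR=S
t=2: phase=(1,5,1,5) vs β=6 → FL=S FR=S RL=S RR=S
t=3: phase=(2,6,2,6) vs β=6 → FL=S FR=W RL=S RR=W
t=4: phase=(3,7,3,7) vs β=6 → FL=S FR=W RL=S RR=W
t=8: phase=(7,3,7,3) vs β=6 → FL=W FR=S RL=W RR=S
t=13: phase=(4,0,4,0) vs β=6 → FL=S FR=S RL=S RR=S


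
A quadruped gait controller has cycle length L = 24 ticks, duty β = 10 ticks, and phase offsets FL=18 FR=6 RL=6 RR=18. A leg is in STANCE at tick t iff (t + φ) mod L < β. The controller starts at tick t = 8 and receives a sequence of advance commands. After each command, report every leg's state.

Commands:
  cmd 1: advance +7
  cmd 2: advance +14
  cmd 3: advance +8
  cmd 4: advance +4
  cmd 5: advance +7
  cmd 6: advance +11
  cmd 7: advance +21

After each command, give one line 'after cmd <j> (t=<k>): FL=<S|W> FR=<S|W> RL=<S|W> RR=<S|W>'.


after cmd 1 (t=15): FL=S FR=W RL=W RR=S
after cmd 2 (t=29): FL=W FR=W RL=W RR=W
after cmd 3 (t=37): FL=S FR=W RL=W RR=S
after cmd 4 (t=41): FL=W FR=W RL=W RR=W
after cmd 5 (t=48): FL=W FR=S RL=S RR=W
after cmd 6 (t=59): FL=S FR=W RL=W RR=S
after cmd 7 (t=80): FL=S FR=W RL=W RR=S

start t=8: FL=S FR=W RL=W RR=S
cmd 1: advance +7 → t=15, phase=(9,21,21,9) → FL=S FR=W RL=W RR=S
cmd 2: advance +14 → t=29, phase=(23,11,11,23) → FL=W FR=W RL=W RR=W
cmd 3: advance +8 → t=37, phase=(7,19,19,7) → FL=S FR=W RL=W RR=S
cmd 4: advance +4 → t=41, phase=(11,23,23,11) → FL=W FR=W RL=W RR=W
cmd 5: advance +7 → t=48, phase=(18,6,6,18) → FL=W FR=S RL=S RR=W
cmd 6: advance +11 → t=59, phase=(5,17,17,5) → FL=S FR=W RL=W RR=S
cmd 7: advance +21 → t=80, phase=(2,14,14,2) → FL=S FR=W RL=W RR=S


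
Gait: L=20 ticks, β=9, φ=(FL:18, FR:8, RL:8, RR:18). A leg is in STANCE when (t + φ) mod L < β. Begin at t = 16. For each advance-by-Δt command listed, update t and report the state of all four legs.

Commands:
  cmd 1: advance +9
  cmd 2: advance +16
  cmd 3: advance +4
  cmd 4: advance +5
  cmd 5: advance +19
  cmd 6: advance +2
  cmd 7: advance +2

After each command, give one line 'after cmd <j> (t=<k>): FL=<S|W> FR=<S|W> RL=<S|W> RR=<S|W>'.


after cmd 1 (t=25): FL=S FR=W RL=W RR=S
after cmd 2 (t=41): FL=W FR=W RL=W RR=W
after cmd 3 (t=45): FL=S FR=W RL=W RR=S
after cmd 4 (t=50): FL=S FR=W RL=W RR=S
after cmd 5 (t=69): FL=S FR=W RL=W RR=S
after cmd 6 (t=71): FL=W FR=W RL=W RR=W
after cmd 7 (t=73): FL=W FR=S RL=S RR=W

start t=16: FL=W FR=S RL=S RR=W
cmd 1: advance +9 → t=25, phase=(3,13,13,3) → FL=S FR=W RL=W RR=S
cmd 2: advance +16 → t=41, phase=(19,9,9,19) → FL=W FR=W RL=W RR=W
cmd 3: advance +4 → t=45, phase=(3,13,13,3) → FL=S FR=W RL=W RR=S
cmd 4: advance +5 → t=50, phase=(8,18,18,8) → FL=S FR=W RL=W RR=S
cmd 5: advance +19 → t=69, phase=(7,17,17,7) → FL=S FR=W RL=W RR=S
cmd 6: advance +2 → t=71, phase=(9,19,19,9) → FL=W FR=W RL=W RR=W
cmd 7: advance +2 → t=73, phase=(11,1,1,11) → FL=W FR=S RL=S RR=W


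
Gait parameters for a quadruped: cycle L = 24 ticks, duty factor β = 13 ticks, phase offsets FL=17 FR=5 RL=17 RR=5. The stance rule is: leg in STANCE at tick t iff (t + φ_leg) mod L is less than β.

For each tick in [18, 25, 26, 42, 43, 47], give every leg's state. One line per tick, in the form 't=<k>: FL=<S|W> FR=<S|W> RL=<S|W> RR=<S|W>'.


t=18: phase=(11,23,11,23) vs β=13 → FL=S FR=W RL=S RR=W
t=25: phase=(18,6,18,6) vs β=13 → FL=W FR=S RL=W RR=S
t=26: phase=(19,7,19,7) vs β=13 → FL=W FR=S RL=W RR=S
t=42: phase=(11,23,11,23) vs β=13 → FL=S FR=W RL=S RR=W
t=43: phase=(12,0,12,0) vs β=13 → FL=S FR=S RL=S RR=S
t=47: phase=(16,4,16,4) vs β=13 → FL=W FR=S RL=W RR=S

t=18: FL=S FR=W RL=S RR=W
t=25: FL=W FR=S RL=W RR=S
t=26: FL=W FR=S RL=W RR=S
t=42: FL=S FR=W RL=S RR=W
t=43: FL=S FR=S RL=S RR=S
t=47: FL=W FR=S RL=W RR=S


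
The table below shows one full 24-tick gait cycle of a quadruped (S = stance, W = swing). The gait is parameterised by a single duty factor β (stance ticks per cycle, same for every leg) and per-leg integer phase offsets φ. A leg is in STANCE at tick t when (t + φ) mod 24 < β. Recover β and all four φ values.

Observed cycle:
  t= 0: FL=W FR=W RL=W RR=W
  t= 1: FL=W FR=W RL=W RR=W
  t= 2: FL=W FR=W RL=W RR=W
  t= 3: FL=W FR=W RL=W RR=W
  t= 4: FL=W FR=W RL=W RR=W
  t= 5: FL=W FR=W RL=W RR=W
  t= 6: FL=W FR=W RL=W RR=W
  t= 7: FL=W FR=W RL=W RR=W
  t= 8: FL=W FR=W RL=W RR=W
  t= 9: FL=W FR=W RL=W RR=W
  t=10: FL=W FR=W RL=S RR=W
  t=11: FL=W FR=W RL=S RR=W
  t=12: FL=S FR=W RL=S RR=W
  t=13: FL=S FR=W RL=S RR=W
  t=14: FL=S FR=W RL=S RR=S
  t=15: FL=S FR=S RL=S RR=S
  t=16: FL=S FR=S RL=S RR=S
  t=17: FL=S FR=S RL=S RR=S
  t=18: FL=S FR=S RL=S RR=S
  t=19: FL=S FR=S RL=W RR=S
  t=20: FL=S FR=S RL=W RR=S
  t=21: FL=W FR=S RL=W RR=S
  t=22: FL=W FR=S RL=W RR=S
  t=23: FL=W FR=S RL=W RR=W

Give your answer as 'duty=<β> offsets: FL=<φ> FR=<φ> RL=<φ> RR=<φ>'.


duty β = stance ticks per leg = 9
FL: stance ticks = 9; W→S at t=12 → φ=12
FR: stance ticks = 9; W→S at t=15 → φ=9
RL: stance ticks = 9; W→S at t=10 → φ=14
RR: stance ticks = 9; W→S at t=14 → φ=10

duty=9 offsets: FL=12 FR=9 RL=14 RR=10


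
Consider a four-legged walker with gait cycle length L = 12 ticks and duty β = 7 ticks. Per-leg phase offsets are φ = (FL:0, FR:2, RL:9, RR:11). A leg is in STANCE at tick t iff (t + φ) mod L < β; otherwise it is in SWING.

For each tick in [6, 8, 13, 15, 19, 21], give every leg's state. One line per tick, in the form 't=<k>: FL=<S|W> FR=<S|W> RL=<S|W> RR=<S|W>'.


t=6: FL=S FR=W RL=S RR=S
t=8: FL=W FR=W RL=S RR=W
t=13: FL=S FR=S RL=W RR=S
t=15: FL=S FR=S RL=S RR=S
t=19: FL=W FR=W RL=S RR=S
t=21: FL=W FR=W RL=S RR=W

t=6: phase=(6,8,3,5) vs β=7 → FL=S FR=W RL=S RR=S
t=8: phase=(8,10,5,7) vs β=7 → FL=W FR=W RL=S RR=W
t=13: phase=(1,3,10,0) vs β=7 → FL=S FR=S RL=W RR=S
t=15: phase=(3,5,0,2) vs β=7 → FL=S FR=S RL=S RR=S
t=19: phase=(7,9,4,6) vs β=7 → FL=W FR=W RL=S RR=S
t=21: phase=(9,11,6,8) vs β=7 → FL=W FR=W RL=S RR=W


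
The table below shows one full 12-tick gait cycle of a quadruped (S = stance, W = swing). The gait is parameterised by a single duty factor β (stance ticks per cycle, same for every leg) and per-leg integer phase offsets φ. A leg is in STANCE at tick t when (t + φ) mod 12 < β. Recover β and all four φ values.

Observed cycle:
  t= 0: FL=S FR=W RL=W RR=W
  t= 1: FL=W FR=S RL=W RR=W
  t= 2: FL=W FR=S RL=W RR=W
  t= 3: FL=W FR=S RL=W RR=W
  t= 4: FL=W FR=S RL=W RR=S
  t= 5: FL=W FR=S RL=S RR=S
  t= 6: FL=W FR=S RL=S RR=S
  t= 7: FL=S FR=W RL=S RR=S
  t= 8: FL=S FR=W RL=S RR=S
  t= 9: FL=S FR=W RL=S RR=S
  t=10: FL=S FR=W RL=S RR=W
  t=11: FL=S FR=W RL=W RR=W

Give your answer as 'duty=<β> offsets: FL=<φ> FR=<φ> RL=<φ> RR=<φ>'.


duty β = stance ticks per leg = 6
FL: stance ticks = 6; W→S at t=7 → φ=5
FR: stance ticks = 6; W→S at t=1 → φ=11
RL: stance ticks = 6; W→S at t=5 → φ=7
RR: stance ticks = 6; W→S at t=4 → φ=8

duty=6 offsets: FL=5 FR=11 RL=7 RR=8


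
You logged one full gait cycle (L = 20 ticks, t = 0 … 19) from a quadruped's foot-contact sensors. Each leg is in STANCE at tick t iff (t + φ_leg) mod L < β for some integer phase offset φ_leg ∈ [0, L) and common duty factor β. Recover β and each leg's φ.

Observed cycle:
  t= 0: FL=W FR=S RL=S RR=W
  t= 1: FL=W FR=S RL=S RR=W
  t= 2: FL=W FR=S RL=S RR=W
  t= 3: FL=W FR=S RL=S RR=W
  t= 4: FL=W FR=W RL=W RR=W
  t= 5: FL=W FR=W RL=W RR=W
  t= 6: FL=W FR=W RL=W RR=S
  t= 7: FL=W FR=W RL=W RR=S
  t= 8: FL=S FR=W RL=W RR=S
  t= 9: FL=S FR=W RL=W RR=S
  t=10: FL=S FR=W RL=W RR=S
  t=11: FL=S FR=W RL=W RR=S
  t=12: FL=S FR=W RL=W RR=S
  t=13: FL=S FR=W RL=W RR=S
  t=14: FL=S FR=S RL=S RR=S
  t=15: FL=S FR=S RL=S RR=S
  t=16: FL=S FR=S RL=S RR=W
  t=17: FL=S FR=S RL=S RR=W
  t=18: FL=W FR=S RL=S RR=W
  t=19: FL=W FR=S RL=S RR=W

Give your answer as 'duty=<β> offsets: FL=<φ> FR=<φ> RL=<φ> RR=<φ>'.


duty=10 offsets: FL=12 FR=6 RL=6 RR=14

duty β = stance ticks per leg = 10
FL: stance ticks = 10; W→S at t=8 → φ=12
FR: stance ticks = 10; W→S at t=14 → φ=6
RL: stance ticks = 10; W→S at t=14 → φ=6
RR: stance ticks = 10; W→S at t=6 → φ=14


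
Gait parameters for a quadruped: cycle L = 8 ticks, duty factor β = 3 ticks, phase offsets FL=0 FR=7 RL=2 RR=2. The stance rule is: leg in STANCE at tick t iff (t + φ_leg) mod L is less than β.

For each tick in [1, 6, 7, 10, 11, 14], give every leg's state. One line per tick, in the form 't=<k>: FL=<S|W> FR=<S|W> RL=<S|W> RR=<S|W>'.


t=1: phase=(1,0,3,3) vs β=3 → FL=S FR=S RL=W RR=W
t=6: phase=(6,5,0,0) vs β=3 → FL=W FR=W RL=S RR=S
t=7: phase=(7,6,1,1) vs β=3 → FL=W FR=W RL=S RR=S
t=10: phase=(2,1,4,4) vs β=3 → FL=S FR=S RL=W RR=W
t=11: phase=(3,2,5,5) vs β=3 → FL=W FR=S RL=W RR=W
t=14: phase=(6,5,0,0) vs β=3 → FL=W FR=W RL=S RR=S

t=1: FL=S FR=S RL=W RR=W
t=6: FL=W FR=W RL=S RR=S
t=7: FL=W FR=W RL=S RR=S
t=10: FL=S FR=S RL=W RR=W
t=11: FL=W FR=S RL=W RR=W
t=14: FL=W FR=W RL=S RR=S


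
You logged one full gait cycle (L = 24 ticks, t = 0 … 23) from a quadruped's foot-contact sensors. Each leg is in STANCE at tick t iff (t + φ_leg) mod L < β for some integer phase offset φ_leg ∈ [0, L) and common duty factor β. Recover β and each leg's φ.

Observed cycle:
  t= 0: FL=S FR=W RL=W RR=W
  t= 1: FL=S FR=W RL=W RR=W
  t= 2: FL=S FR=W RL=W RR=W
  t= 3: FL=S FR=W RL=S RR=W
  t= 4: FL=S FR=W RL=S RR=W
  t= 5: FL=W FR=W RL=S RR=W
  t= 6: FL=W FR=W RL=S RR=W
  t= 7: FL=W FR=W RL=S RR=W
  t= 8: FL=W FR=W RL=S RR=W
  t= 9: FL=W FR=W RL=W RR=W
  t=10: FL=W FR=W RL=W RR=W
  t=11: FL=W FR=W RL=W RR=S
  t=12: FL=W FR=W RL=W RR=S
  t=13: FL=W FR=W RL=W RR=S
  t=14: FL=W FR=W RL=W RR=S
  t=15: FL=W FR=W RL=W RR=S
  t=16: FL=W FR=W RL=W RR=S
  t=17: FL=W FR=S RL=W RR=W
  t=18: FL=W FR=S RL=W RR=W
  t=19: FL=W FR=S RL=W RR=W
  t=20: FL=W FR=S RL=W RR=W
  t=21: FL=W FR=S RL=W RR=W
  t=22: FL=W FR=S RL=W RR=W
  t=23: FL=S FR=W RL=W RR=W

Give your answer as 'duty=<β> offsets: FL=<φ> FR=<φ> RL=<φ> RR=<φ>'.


duty=6 offsets: FL=1 FR=7 RL=21 RR=13

duty β = stance ticks per leg = 6
FL: stance ticks = 6; W→S at t=23 → φ=1
FR: stance ticks = 6; W→S at t=17 → φ=7
RL: stance ticks = 6; W→S at t=3 → φ=21
RR: stance ticks = 6; W→S at t=11 → φ=13


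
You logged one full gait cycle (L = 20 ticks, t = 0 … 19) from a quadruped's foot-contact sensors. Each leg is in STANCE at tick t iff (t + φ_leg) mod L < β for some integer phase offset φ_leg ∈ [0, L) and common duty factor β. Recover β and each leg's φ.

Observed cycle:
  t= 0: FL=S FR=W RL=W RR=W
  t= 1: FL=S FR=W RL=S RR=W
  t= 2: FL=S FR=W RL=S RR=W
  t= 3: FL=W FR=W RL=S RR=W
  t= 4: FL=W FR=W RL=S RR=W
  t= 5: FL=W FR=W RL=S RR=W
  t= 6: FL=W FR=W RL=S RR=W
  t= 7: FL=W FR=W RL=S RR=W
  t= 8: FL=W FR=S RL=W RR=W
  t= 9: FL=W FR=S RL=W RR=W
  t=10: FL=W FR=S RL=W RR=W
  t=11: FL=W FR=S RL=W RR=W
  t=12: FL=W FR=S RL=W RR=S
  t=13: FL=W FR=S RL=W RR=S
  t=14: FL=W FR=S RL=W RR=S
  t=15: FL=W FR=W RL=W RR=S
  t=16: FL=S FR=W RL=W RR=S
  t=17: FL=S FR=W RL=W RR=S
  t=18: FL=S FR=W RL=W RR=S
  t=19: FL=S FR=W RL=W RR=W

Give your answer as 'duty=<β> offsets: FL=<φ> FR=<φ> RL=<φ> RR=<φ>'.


duty=7 offsets: FL=4 FR=12 RL=19 RR=8

duty β = stance ticks per leg = 7
FL: stance ticks = 7; W→S at t=16 → φ=4
FR: stance ticks = 7; W→S at t=8 → φ=12
RL: stance ticks = 7; W→S at t=1 → φ=19
RR: stance ticks = 7; W→S at t=12 → φ=8


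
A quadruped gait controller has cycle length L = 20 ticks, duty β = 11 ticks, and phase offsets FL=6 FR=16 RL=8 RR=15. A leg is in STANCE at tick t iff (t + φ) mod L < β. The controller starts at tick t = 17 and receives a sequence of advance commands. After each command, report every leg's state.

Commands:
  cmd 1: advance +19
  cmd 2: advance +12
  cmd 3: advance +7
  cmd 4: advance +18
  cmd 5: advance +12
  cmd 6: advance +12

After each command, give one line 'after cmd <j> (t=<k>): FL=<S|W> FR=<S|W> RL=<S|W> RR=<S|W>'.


start t=17: FL=S FR=W RL=S RR=W
cmd 1: advance +19 → t=36, phase=(2,12,4,11) → FL=S FR=W RL=S RR=W
cmd 2: advance +12 → t=48, phase=(14,4,16,3) → FL=W FR=S RL=W RR=S
cmd 3: advance +7 → t=55, phase=(1,11,3,10) → FL=S FR=W RL=S RR=S
cmd 4: advance +18 → t=73, phase=(19,9,1,8) → FL=W FR=S RL=S RR=S
cmd 5: advance +12 → t=85, phase=(11,1,13,0) → FL=W FR=S RL=W RR=S
cmd 6: advance +12 → t=97, phase=(3,13,5,12) → FL=S FR=W RL=S RR=W

after cmd 1 (t=36): FL=S FR=W RL=S RR=W
after cmd 2 (t=48): FL=W FR=S RL=W RR=S
after cmd 3 (t=55): FL=S FR=W RL=S RR=S
after cmd 4 (t=73): FL=W FR=S RL=S RR=S
after cmd 5 (t=85): FL=W FR=S RL=W RR=S
after cmd 6 (t=97): FL=S FR=W RL=S RR=W


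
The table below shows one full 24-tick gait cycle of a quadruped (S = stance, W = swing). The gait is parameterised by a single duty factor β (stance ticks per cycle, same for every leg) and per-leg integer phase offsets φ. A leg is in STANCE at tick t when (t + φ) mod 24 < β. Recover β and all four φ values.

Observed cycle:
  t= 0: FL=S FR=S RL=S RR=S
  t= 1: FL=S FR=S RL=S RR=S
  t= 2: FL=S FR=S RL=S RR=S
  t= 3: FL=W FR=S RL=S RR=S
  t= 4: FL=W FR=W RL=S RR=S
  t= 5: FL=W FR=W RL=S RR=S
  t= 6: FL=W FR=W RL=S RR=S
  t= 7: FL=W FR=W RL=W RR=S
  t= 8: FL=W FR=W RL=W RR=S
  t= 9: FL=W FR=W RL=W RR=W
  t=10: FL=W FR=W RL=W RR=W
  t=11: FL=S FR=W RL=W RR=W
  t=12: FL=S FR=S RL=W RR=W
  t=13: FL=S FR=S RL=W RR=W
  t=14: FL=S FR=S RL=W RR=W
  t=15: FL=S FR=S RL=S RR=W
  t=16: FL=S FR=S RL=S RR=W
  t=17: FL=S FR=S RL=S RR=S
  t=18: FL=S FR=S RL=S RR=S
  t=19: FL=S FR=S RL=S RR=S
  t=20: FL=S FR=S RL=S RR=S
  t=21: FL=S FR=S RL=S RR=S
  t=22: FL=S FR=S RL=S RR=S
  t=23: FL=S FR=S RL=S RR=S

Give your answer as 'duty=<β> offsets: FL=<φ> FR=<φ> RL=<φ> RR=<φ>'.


duty β = stance ticks per leg = 16
FL: stance ticks = 16; W→S at t=11 → φ=13
FR: stance ticks = 16; W→S at t=12 → φ=12
RL: stance ticks = 16; W→S at t=15 → φ=9
RR: stance ticks = 16; W→S at t=17 → φ=7

duty=16 offsets: FL=13 FR=12 RL=9 RR=7


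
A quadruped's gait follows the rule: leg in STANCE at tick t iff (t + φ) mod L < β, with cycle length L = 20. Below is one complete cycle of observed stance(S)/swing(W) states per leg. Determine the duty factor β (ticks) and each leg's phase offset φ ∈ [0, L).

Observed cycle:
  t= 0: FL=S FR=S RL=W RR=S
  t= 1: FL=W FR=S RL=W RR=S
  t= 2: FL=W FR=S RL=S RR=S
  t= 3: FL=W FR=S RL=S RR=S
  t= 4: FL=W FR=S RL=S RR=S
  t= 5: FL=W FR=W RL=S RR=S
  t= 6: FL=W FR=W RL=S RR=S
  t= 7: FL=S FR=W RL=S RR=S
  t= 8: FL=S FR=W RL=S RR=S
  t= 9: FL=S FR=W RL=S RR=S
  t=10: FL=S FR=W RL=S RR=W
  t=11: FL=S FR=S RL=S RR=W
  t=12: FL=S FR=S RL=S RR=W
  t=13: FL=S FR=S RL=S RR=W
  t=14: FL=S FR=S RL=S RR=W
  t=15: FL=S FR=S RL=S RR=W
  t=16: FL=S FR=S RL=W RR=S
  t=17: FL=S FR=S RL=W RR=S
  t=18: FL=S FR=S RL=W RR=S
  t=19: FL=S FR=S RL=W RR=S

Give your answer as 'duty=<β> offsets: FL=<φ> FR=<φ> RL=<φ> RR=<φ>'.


duty β = stance ticks per leg = 14
FL: stance ticks = 14; W→S at t=7 → φ=13
FR: stance ticks = 14; W→S at t=11 → φ=9
RL: stance ticks = 14; W→S at t=2 → φ=18
RR: stance ticks = 14; W→S at t=16 → φ=4

duty=14 offsets: FL=13 FR=9 RL=18 RR=4
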